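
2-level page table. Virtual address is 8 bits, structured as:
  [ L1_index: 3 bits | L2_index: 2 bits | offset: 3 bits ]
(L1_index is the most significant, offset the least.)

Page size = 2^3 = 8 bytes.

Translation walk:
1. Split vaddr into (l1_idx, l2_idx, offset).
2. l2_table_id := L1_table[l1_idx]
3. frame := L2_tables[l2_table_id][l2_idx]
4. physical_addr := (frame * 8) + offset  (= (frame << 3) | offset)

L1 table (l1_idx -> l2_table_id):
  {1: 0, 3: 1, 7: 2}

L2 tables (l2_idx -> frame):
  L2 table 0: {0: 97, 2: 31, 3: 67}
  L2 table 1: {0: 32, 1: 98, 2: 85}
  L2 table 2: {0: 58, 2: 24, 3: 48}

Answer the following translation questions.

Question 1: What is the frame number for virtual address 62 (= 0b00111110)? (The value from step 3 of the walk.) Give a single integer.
Answer: 67

Derivation:
vaddr = 62: l1_idx=1, l2_idx=3
L1[1] = 0; L2[0][3] = 67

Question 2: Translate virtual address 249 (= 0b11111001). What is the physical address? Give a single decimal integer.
vaddr = 249 = 0b11111001
Split: l1_idx=7, l2_idx=3, offset=1
L1[7] = 2
L2[2][3] = 48
paddr = 48 * 8 + 1 = 385

Answer: 385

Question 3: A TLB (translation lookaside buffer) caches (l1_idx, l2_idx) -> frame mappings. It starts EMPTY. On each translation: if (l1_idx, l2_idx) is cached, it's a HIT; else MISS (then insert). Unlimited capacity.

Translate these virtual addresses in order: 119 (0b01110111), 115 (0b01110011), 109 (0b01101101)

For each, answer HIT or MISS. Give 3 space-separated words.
Answer: MISS HIT MISS

Derivation:
vaddr=119: (3,2) not in TLB -> MISS, insert
vaddr=115: (3,2) in TLB -> HIT
vaddr=109: (3,1) not in TLB -> MISS, insert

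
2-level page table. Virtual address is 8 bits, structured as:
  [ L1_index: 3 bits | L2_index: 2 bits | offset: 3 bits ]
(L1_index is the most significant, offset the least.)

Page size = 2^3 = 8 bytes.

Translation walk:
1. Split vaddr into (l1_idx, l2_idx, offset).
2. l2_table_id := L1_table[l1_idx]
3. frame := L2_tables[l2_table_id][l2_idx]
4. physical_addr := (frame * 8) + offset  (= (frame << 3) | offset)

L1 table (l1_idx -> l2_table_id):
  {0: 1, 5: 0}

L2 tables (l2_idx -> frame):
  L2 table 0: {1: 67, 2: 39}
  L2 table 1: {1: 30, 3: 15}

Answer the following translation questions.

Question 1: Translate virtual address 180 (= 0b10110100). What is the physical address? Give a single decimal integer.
vaddr = 180 = 0b10110100
Split: l1_idx=5, l2_idx=2, offset=4
L1[5] = 0
L2[0][2] = 39
paddr = 39 * 8 + 4 = 316

Answer: 316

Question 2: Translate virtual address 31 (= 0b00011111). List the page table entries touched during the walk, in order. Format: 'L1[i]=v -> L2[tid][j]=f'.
vaddr = 31 = 0b00011111
Split: l1_idx=0, l2_idx=3, offset=7

Answer: L1[0]=1 -> L2[1][3]=15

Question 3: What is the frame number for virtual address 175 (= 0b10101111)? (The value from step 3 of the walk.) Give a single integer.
vaddr = 175: l1_idx=5, l2_idx=1
L1[5] = 0; L2[0][1] = 67

Answer: 67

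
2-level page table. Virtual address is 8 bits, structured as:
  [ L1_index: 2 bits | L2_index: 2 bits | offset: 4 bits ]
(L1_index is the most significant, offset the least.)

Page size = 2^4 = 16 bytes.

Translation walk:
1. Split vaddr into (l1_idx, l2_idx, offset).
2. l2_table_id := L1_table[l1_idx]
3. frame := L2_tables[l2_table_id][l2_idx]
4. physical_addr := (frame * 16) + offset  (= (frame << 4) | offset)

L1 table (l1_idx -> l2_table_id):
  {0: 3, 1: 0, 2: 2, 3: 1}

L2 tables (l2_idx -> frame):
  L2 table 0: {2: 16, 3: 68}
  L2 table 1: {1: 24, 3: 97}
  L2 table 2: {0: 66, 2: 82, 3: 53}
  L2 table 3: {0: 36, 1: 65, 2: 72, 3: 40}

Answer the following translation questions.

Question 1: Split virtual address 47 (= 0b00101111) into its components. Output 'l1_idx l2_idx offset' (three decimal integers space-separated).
vaddr = 47 = 0b00101111
  top 2 bits -> l1_idx = 0
  next 2 bits -> l2_idx = 2
  bottom 4 bits -> offset = 15

Answer: 0 2 15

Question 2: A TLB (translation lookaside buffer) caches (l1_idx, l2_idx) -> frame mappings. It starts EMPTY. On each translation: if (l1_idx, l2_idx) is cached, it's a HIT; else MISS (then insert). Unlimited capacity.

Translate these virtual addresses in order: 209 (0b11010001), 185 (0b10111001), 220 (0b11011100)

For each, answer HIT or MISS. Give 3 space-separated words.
Answer: MISS MISS HIT

Derivation:
vaddr=209: (3,1) not in TLB -> MISS, insert
vaddr=185: (2,3) not in TLB -> MISS, insert
vaddr=220: (3,1) in TLB -> HIT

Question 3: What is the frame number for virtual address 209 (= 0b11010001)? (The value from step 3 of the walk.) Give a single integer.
vaddr = 209: l1_idx=3, l2_idx=1
L1[3] = 1; L2[1][1] = 24

Answer: 24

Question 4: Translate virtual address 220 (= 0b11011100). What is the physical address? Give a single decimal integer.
vaddr = 220 = 0b11011100
Split: l1_idx=3, l2_idx=1, offset=12
L1[3] = 1
L2[1][1] = 24
paddr = 24 * 16 + 12 = 396

Answer: 396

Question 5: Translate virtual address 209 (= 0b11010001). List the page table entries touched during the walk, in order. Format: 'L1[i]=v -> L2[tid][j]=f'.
vaddr = 209 = 0b11010001
Split: l1_idx=3, l2_idx=1, offset=1

Answer: L1[3]=1 -> L2[1][1]=24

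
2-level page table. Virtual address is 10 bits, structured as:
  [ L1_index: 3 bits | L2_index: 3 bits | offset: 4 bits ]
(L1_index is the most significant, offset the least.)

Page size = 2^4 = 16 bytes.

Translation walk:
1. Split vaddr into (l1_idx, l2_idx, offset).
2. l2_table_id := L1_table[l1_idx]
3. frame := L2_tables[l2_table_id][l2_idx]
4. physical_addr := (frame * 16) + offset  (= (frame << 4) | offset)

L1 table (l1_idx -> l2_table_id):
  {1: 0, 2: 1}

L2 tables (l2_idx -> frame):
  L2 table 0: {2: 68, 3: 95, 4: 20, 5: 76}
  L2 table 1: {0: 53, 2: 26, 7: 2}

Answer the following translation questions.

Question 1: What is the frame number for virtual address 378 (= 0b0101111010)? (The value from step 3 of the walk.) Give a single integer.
vaddr = 378: l1_idx=2, l2_idx=7
L1[2] = 1; L2[1][7] = 2

Answer: 2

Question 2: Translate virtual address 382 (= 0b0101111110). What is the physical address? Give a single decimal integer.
vaddr = 382 = 0b0101111110
Split: l1_idx=2, l2_idx=7, offset=14
L1[2] = 1
L2[1][7] = 2
paddr = 2 * 16 + 14 = 46

Answer: 46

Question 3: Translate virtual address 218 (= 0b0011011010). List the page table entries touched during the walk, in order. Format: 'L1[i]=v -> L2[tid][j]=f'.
vaddr = 218 = 0b0011011010
Split: l1_idx=1, l2_idx=5, offset=10

Answer: L1[1]=0 -> L2[0][5]=76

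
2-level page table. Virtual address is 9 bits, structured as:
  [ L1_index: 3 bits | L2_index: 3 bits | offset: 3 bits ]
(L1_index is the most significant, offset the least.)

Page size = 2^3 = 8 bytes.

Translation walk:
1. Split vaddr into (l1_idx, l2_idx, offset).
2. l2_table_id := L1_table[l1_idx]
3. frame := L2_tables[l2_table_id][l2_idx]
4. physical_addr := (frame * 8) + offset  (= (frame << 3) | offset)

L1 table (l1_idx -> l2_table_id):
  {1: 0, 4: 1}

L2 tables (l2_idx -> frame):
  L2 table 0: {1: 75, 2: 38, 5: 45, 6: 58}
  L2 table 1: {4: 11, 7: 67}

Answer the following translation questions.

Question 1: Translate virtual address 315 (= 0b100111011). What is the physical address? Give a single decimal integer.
Answer: 539

Derivation:
vaddr = 315 = 0b100111011
Split: l1_idx=4, l2_idx=7, offset=3
L1[4] = 1
L2[1][7] = 67
paddr = 67 * 8 + 3 = 539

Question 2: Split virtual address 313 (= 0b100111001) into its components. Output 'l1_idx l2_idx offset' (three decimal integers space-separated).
Answer: 4 7 1

Derivation:
vaddr = 313 = 0b100111001
  top 3 bits -> l1_idx = 4
  next 3 bits -> l2_idx = 7
  bottom 3 bits -> offset = 1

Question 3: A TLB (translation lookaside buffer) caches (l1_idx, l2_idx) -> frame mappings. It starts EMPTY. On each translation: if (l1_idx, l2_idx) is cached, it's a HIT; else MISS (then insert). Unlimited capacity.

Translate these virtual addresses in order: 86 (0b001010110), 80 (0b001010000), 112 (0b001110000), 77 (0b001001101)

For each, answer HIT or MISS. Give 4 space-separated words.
vaddr=86: (1,2) not in TLB -> MISS, insert
vaddr=80: (1,2) in TLB -> HIT
vaddr=112: (1,6) not in TLB -> MISS, insert
vaddr=77: (1,1) not in TLB -> MISS, insert

Answer: MISS HIT MISS MISS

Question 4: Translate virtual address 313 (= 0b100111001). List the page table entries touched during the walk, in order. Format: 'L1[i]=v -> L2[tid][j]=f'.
Answer: L1[4]=1 -> L2[1][7]=67

Derivation:
vaddr = 313 = 0b100111001
Split: l1_idx=4, l2_idx=7, offset=1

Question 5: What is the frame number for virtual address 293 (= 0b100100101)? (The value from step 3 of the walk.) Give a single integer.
Answer: 11

Derivation:
vaddr = 293: l1_idx=4, l2_idx=4
L1[4] = 1; L2[1][4] = 11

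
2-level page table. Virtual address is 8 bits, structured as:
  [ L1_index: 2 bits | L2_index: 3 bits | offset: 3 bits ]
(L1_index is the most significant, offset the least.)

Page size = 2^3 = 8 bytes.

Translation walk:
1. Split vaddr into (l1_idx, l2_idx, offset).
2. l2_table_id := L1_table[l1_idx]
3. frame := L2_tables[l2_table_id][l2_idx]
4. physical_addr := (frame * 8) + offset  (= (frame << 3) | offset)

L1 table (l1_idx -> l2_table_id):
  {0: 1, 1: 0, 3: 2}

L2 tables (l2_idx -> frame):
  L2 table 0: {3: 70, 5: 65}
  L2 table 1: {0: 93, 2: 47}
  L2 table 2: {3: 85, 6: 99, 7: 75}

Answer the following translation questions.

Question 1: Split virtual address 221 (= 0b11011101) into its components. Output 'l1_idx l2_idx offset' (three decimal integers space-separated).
vaddr = 221 = 0b11011101
  top 2 bits -> l1_idx = 3
  next 3 bits -> l2_idx = 3
  bottom 3 bits -> offset = 5

Answer: 3 3 5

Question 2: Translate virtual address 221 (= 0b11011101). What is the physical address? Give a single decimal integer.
Answer: 685

Derivation:
vaddr = 221 = 0b11011101
Split: l1_idx=3, l2_idx=3, offset=5
L1[3] = 2
L2[2][3] = 85
paddr = 85 * 8 + 5 = 685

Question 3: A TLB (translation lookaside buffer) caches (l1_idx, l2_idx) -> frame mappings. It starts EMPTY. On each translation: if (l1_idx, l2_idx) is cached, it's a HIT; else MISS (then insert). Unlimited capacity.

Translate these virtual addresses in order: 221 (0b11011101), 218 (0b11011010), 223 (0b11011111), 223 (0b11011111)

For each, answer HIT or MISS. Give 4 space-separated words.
vaddr=221: (3,3) not in TLB -> MISS, insert
vaddr=218: (3,3) in TLB -> HIT
vaddr=223: (3,3) in TLB -> HIT
vaddr=223: (3,3) in TLB -> HIT

Answer: MISS HIT HIT HIT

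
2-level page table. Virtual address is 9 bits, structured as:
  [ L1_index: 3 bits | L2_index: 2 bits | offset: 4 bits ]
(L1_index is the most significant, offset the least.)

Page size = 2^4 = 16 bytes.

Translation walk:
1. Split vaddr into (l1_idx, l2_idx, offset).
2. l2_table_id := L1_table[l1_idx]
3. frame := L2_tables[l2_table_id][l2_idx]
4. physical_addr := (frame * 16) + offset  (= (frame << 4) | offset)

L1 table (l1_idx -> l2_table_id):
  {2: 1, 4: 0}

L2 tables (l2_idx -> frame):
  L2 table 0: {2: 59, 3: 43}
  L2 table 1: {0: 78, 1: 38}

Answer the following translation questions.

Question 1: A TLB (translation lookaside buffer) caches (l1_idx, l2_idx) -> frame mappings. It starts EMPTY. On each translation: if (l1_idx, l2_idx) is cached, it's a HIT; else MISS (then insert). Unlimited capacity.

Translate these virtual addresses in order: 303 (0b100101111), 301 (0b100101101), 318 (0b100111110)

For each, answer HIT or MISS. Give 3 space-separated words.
Answer: MISS HIT MISS

Derivation:
vaddr=303: (4,2) not in TLB -> MISS, insert
vaddr=301: (4,2) in TLB -> HIT
vaddr=318: (4,3) not in TLB -> MISS, insert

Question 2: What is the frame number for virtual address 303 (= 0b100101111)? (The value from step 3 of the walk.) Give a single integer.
Answer: 59

Derivation:
vaddr = 303: l1_idx=4, l2_idx=2
L1[4] = 0; L2[0][2] = 59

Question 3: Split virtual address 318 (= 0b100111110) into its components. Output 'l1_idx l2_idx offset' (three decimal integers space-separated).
vaddr = 318 = 0b100111110
  top 3 bits -> l1_idx = 4
  next 2 bits -> l2_idx = 3
  bottom 4 bits -> offset = 14

Answer: 4 3 14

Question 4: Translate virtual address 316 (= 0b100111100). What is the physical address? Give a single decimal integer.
vaddr = 316 = 0b100111100
Split: l1_idx=4, l2_idx=3, offset=12
L1[4] = 0
L2[0][3] = 43
paddr = 43 * 16 + 12 = 700

Answer: 700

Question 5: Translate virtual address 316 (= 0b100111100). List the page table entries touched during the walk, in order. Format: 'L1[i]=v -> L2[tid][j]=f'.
Answer: L1[4]=0 -> L2[0][3]=43

Derivation:
vaddr = 316 = 0b100111100
Split: l1_idx=4, l2_idx=3, offset=12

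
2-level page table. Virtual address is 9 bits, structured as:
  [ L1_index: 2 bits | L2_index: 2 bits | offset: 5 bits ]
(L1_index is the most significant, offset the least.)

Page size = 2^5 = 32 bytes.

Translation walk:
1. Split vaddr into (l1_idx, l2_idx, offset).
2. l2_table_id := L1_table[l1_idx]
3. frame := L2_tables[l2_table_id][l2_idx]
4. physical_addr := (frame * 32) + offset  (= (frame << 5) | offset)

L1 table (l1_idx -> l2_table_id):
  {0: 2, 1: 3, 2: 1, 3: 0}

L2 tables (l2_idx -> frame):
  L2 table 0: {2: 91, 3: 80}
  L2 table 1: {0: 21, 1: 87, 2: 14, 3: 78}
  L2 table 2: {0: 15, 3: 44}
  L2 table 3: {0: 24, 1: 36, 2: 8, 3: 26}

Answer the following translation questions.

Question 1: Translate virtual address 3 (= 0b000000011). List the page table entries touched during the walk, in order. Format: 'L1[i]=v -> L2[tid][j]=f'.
vaddr = 3 = 0b000000011
Split: l1_idx=0, l2_idx=0, offset=3

Answer: L1[0]=2 -> L2[2][0]=15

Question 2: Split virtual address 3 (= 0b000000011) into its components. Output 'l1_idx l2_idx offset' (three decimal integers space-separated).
Answer: 0 0 3

Derivation:
vaddr = 3 = 0b000000011
  top 2 bits -> l1_idx = 0
  next 2 bits -> l2_idx = 0
  bottom 5 bits -> offset = 3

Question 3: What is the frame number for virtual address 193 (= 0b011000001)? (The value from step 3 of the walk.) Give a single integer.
vaddr = 193: l1_idx=1, l2_idx=2
L1[1] = 3; L2[3][2] = 8

Answer: 8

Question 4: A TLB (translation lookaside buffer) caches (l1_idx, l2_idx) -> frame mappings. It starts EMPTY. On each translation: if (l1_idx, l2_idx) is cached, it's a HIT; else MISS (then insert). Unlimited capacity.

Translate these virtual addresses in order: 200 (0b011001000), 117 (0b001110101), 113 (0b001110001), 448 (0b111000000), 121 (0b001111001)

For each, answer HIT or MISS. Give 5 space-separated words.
vaddr=200: (1,2) not in TLB -> MISS, insert
vaddr=117: (0,3) not in TLB -> MISS, insert
vaddr=113: (0,3) in TLB -> HIT
vaddr=448: (3,2) not in TLB -> MISS, insert
vaddr=121: (0,3) in TLB -> HIT

Answer: MISS MISS HIT MISS HIT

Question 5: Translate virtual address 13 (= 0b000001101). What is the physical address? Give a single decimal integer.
vaddr = 13 = 0b000001101
Split: l1_idx=0, l2_idx=0, offset=13
L1[0] = 2
L2[2][0] = 15
paddr = 15 * 32 + 13 = 493

Answer: 493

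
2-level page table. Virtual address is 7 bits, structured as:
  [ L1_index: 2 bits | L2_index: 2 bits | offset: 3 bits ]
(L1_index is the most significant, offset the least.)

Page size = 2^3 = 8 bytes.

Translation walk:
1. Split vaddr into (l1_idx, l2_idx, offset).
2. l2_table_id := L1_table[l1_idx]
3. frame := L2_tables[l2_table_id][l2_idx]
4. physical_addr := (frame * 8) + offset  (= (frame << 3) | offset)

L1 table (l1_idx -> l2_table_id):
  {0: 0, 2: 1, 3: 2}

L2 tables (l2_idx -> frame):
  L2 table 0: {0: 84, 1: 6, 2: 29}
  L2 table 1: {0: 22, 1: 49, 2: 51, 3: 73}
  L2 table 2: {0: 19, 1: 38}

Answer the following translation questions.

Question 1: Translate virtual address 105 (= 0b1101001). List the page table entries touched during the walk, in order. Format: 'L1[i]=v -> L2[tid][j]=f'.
Answer: L1[3]=2 -> L2[2][1]=38

Derivation:
vaddr = 105 = 0b1101001
Split: l1_idx=3, l2_idx=1, offset=1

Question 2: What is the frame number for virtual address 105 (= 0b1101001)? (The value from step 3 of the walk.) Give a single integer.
vaddr = 105: l1_idx=3, l2_idx=1
L1[3] = 2; L2[2][1] = 38

Answer: 38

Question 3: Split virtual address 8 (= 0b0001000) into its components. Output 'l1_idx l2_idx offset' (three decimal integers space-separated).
vaddr = 8 = 0b0001000
  top 2 bits -> l1_idx = 0
  next 2 bits -> l2_idx = 1
  bottom 3 bits -> offset = 0

Answer: 0 1 0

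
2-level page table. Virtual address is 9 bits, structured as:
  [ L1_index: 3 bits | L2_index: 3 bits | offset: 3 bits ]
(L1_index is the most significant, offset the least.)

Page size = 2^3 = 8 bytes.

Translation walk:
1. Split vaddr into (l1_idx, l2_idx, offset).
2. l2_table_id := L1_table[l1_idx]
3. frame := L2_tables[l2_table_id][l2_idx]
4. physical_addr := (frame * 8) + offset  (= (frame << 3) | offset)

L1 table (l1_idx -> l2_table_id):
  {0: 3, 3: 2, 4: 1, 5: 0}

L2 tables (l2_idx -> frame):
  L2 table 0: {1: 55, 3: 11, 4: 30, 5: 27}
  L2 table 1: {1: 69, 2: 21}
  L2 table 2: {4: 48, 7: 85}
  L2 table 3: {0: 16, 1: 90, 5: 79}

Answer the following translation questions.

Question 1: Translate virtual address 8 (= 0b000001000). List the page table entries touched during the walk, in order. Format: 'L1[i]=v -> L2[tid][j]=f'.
Answer: L1[0]=3 -> L2[3][1]=90

Derivation:
vaddr = 8 = 0b000001000
Split: l1_idx=0, l2_idx=1, offset=0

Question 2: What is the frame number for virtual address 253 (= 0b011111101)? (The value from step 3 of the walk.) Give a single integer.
vaddr = 253: l1_idx=3, l2_idx=7
L1[3] = 2; L2[2][7] = 85

Answer: 85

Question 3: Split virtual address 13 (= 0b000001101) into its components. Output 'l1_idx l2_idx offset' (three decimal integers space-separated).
Answer: 0 1 5

Derivation:
vaddr = 13 = 0b000001101
  top 3 bits -> l1_idx = 0
  next 3 bits -> l2_idx = 1
  bottom 3 bits -> offset = 5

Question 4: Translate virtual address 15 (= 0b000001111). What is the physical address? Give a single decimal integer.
Answer: 727

Derivation:
vaddr = 15 = 0b000001111
Split: l1_idx=0, l2_idx=1, offset=7
L1[0] = 3
L2[3][1] = 90
paddr = 90 * 8 + 7 = 727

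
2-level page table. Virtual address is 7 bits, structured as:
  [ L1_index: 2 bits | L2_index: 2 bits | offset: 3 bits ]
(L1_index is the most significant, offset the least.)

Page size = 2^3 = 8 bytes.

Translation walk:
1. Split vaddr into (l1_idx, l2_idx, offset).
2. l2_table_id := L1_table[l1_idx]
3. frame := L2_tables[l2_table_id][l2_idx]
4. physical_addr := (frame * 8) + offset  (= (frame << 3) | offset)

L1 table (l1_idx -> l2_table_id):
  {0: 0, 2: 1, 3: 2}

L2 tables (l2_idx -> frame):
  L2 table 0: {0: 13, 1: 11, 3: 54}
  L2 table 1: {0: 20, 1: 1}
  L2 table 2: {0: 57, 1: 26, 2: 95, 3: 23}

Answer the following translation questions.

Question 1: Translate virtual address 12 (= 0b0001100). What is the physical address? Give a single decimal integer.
Answer: 92

Derivation:
vaddr = 12 = 0b0001100
Split: l1_idx=0, l2_idx=1, offset=4
L1[0] = 0
L2[0][1] = 11
paddr = 11 * 8 + 4 = 92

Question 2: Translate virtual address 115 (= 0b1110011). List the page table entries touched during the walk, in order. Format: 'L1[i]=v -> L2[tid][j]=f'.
Answer: L1[3]=2 -> L2[2][2]=95

Derivation:
vaddr = 115 = 0b1110011
Split: l1_idx=3, l2_idx=2, offset=3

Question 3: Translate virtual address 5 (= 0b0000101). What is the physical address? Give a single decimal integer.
vaddr = 5 = 0b0000101
Split: l1_idx=0, l2_idx=0, offset=5
L1[0] = 0
L2[0][0] = 13
paddr = 13 * 8 + 5 = 109

Answer: 109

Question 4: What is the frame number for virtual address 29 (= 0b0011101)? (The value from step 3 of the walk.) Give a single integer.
vaddr = 29: l1_idx=0, l2_idx=3
L1[0] = 0; L2[0][3] = 54

Answer: 54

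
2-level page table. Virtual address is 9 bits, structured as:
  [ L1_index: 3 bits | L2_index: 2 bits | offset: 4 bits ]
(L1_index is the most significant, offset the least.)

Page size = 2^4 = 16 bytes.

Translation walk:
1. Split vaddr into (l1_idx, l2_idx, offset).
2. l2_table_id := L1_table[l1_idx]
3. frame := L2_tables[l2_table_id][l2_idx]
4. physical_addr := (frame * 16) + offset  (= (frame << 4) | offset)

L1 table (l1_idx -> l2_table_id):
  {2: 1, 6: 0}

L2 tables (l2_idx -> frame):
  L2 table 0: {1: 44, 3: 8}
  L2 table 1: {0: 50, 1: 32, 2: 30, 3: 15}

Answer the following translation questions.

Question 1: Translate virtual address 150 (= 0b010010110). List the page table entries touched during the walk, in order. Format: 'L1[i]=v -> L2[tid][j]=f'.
vaddr = 150 = 0b010010110
Split: l1_idx=2, l2_idx=1, offset=6

Answer: L1[2]=1 -> L2[1][1]=32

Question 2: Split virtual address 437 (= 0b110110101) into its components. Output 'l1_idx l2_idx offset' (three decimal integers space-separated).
vaddr = 437 = 0b110110101
  top 3 bits -> l1_idx = 6
  next 2 bits -> l2_idx = 3
  bottom 4 bits -> offset = 5

Answer: 6 3 5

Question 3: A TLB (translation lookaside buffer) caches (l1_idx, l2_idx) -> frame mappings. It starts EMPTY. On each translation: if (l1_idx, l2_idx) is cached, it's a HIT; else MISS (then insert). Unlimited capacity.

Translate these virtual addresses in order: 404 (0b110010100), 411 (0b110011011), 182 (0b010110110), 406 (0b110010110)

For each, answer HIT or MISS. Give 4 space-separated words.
vaddr=404: (6,1) not in TLB -> MISS, insert
vaddr=411: (6,1) in TLB -> HIT
vaddr=182: (2,3) not in TLB -> MISS, insert
vaddr=406: (6,1) in TLB -> HIT

Answer: MISS HIT MISS HIT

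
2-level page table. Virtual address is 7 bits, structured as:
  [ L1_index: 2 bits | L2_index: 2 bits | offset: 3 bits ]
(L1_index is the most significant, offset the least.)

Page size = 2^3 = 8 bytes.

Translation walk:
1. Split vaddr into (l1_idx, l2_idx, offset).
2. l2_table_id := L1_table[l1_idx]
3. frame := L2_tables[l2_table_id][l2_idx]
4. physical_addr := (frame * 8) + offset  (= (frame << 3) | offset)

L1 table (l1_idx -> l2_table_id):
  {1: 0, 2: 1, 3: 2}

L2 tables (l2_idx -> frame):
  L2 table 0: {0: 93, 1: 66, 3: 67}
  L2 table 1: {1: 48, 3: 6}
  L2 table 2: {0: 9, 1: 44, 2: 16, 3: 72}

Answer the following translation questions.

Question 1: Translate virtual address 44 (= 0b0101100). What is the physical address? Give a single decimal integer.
Answer: 532

Derivation:
vaddr = 44 = 0b0101100
Split: l1_idx=1, l2_idx=1, offset=4
L1[1] = 0
L2[0][1] = 66
paddr = 66 * 8 + 4 = 532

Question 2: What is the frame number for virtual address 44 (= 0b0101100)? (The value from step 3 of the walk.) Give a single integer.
vaddr = 44: l1_idx=1, l2_idx=1
L1[1] = 0; L2[0][1] = 66

Answer: 66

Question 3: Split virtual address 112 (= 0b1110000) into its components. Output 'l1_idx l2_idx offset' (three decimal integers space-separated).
vaddr = 112 = 0b1110000
  top 2 bits -> l1_idx = 3
  next 2 bits -> l2_idx = 2
  bottom 3 bits -> offset = 0

Answer: 3 2 0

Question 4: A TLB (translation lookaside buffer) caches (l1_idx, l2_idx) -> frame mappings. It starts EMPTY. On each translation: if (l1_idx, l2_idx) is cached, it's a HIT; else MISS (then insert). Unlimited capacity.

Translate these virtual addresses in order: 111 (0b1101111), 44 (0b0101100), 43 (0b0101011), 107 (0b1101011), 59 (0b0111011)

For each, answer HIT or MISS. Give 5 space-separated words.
Answer: MISS MISS HIT HIT MISS

Derivation:
vaddr=111: (3,1) not in TLB -> MISS, insert
vaddr=44: (1,1) not in TLB -> MISS, insert
vaddr=43: (1,1) in TLB -> HIT
vaddr=107: (3,1) in TLB -> HIT
vaddr=59: (1,3) not in TLB -> MISS, insert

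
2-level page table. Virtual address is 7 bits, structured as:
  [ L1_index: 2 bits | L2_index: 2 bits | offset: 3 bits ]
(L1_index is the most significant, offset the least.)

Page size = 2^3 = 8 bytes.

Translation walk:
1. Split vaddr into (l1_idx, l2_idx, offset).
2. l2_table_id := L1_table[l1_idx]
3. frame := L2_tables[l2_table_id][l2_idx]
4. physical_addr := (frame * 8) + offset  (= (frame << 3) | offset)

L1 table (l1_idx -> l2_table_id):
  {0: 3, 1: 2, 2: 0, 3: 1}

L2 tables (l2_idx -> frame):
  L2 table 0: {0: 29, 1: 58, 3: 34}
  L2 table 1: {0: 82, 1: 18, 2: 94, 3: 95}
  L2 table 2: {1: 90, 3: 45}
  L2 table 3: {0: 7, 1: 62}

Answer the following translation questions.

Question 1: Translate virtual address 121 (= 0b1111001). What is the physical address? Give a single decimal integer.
Answer: 761

Derivation:
vaddr = 121 = 0b1111001
Split: l1_idx=3, l2_idx=3, offset=1
L1[3] = 1
L2[1][3] = 95
paddr = 95 * 8 + 1 = 761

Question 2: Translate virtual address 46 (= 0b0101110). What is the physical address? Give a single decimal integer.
Answer: 726

Derivation:
vaddr = 46 = 0b0101110
Split: l1_idx=1, l2_idx=1, offset=6
L1[1] = 2
L2[2][1] = 90
paddr = 90 * 8 + 6 = 726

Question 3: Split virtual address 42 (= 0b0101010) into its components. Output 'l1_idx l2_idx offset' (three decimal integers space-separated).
Answer: 1 1 2

Derivation:
vaddr = 42 = 0b0101010
  top 2 bits -> l1_idx = 1
  next 2 bits -> l2_idx = 1
  bottom 3 bits -> offset = 2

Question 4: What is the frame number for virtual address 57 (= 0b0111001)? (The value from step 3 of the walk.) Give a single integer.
Answer: 45

Derivation:
vaddr = 57: l1_idx=1, l2_idx=3
L1[1] = 2; L2[2][3] = 45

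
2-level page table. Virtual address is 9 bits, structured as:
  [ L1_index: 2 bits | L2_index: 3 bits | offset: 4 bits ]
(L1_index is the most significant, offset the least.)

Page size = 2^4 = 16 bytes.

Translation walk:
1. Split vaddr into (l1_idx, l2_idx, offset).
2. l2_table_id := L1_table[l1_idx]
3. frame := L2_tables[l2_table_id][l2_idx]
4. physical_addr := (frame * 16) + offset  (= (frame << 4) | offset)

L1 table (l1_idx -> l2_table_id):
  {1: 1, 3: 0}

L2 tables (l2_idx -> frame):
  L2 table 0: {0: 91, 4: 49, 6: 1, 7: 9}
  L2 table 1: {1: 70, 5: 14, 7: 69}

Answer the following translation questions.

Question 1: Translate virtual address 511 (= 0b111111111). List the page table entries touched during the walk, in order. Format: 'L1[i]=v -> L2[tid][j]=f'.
vaddr = 511 = 0b111111111
Split: l1_idx=3, l2_idx=7, offset=15

Answer: L1[3]=0 -> L2[0][7]=9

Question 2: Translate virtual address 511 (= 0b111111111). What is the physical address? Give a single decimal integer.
vaddr = 511 = 0b111111111
Split: l1_idx=3, l2_idx=7, offset=15
L1[3] = 0
L2[0][7] = 9
paddr = 9 * 16 + 15 = 159

Answer: 159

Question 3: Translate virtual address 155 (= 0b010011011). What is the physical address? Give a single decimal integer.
Answer: 1131

Derivation:
vaddr = 155 = 0b010011011
Split: l1_idx=1, l2_idx=1, offset=11
L1[1] = 1
L2[1][1] = 70
paddr = 70 * 16 + 11 = 1131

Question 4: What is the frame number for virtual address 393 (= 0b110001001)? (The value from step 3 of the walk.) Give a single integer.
vaddr = 393: l1_idx=3, l2_idx=0
L1[3] = 0; L2[0][0] = 91

Answer: 91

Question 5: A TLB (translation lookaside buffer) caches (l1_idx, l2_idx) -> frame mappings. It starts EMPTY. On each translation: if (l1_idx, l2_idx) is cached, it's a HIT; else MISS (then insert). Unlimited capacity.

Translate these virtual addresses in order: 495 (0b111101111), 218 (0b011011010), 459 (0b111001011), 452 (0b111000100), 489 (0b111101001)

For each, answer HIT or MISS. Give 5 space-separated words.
Answer: MISS MISS MISS HIT HIT

Derivation:
vaddr=495: (3,6) not in TLB -> MISS, insert
vaddr=218: (1,5) not in TLB -> MISS, insert
vaddr=459: (3,4) not in TLB -> MISS, insert
vaddr=452: (3,4) in TLB -> HIT
vaddr=489: (3,6) in TLB -> HIT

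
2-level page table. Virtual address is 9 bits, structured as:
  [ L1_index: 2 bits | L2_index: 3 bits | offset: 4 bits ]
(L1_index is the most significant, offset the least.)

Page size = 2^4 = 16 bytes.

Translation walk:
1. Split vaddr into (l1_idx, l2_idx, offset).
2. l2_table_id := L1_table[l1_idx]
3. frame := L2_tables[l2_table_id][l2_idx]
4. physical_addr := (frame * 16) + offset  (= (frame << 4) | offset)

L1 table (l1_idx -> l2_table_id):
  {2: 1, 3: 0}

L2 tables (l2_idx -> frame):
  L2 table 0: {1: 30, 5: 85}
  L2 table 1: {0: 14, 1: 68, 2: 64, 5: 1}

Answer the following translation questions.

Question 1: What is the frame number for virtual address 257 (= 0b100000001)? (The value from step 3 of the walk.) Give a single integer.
vaddr = 257: l1_idx=2, l2_idx=0
L1[2] = 1; L2[1][0] = 14

Answer: 14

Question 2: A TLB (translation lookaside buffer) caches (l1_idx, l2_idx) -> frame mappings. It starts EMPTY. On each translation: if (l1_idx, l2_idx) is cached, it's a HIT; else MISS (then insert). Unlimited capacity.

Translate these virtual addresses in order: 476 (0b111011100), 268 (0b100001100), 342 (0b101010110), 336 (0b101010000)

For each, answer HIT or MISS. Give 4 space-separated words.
vaddr=476: (3,5) not in TLB -> MISS, insert
vaddr=268: (2,0) not in TLB -> MISS, insert
vaddr=342: (2,5) not in TLB -> MISS, insert
vaddr=336: (2,5) in TLB -> HIT

Answer: MISS MISS MISS HIT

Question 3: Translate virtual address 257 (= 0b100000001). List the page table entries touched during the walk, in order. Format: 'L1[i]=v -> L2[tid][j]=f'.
Answer: L1[2]=1 -> L2[1][0]=14

Derivation:
vaddr = 257 = 0b100000001
Split: l1_idx=2, l2_idx=0, offset=1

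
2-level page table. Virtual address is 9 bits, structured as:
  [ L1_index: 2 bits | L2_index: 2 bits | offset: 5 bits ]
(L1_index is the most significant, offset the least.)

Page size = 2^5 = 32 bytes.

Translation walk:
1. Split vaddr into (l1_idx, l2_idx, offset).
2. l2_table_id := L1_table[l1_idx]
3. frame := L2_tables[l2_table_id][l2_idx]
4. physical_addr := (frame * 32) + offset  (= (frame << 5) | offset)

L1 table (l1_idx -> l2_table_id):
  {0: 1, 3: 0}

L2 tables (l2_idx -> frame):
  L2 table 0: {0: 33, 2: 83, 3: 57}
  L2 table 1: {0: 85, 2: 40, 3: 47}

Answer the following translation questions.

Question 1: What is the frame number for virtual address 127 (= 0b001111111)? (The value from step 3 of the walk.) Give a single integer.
vaddr = 127: l1_idx=0, l2_idx=3
L1[0] = 1; L2[1][3] = 47

Answer: 47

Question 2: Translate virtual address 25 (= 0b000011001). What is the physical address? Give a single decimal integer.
Answer: 2745

Derivation:
vaddr = 25 = 0b000011001
Split: l1_idx=0, l2_idx=0, offset=25
L1[0] = 1
L2[1][0] = 85
paddr = 85 * 32 + 25 = 2745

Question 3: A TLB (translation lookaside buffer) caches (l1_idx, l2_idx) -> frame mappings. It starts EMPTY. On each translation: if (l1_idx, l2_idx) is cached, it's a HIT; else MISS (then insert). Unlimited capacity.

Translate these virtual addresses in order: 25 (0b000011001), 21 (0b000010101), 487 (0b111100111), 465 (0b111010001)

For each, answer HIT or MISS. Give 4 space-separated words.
vaddr=25: (0,0) not in TLB -> MISS, insert
vaddr=21: (0,0) in TLB -> HIT
vaddr=487: (3,3) not in TLB -> MISS, insert
vaddr=465: (3,2) not in TLB -> MISS, insert

Answer: MISS HIT MISS MISS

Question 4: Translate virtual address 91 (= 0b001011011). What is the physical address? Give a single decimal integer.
vaddr = 91 = 0b001011011
Split: l1_idx=0, l2_idx=2, offset=27
L1[0] = 1
L2[1][2] = 40
paddr = 40 * 32 + 27 = 1307

Answer: 1307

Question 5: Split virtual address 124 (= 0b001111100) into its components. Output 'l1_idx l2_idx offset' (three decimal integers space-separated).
vaddr = 124 = 0b001111100
  top 2 bits -> l1_idx = 0
  next 2 bits -> l2_idx = 3
  bottom 5 bits -> offset = 28

Answer: 0 3 28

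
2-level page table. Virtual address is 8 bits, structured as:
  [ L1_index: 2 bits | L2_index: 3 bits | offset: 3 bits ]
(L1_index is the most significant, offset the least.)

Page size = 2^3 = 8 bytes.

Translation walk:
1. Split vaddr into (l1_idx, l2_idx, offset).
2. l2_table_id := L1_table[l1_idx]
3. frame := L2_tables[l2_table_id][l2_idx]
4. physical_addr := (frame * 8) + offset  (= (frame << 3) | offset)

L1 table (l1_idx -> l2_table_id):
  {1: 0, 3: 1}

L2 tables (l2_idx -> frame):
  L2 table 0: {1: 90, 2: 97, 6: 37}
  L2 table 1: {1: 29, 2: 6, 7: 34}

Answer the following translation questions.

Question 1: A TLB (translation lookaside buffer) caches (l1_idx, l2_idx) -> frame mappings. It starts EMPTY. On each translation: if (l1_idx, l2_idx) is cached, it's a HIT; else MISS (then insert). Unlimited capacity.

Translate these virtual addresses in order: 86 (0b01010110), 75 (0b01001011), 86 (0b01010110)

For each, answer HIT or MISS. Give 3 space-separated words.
vaddr=86: (1,2) not in TLB -> MISS, insert
vaddr=75: (1,1) not in TLB -> MISS, insert
vaddr=86: (1,2) in TLB -> HIT

Answer: MISS MISS HIT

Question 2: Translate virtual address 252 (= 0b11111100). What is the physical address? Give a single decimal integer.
Answer: 276

Derivation:
vaddr = 252 = 0b11111100
Split: l1_idx=3, l2_idx=7, offset=4
L1[3] = 1
L2[1][7] = 34
paddr = 34 * 8 + 4 = 276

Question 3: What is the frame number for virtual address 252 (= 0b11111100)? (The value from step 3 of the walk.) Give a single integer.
Answer: 34

Derivation:
vaddr = 252: l1_idx=3, l2_idx=7
L1[3] = 1; L2[1][7] = 34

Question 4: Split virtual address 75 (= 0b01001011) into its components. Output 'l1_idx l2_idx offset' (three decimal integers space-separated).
Answer: 1 1 3

Derivation:
vaddr = 75 = 0b01001011
  top 2 bits -> l1_idx = 1
  next 3 bits -> l2_idx = 1
  bottom 3 bits -> offset = 3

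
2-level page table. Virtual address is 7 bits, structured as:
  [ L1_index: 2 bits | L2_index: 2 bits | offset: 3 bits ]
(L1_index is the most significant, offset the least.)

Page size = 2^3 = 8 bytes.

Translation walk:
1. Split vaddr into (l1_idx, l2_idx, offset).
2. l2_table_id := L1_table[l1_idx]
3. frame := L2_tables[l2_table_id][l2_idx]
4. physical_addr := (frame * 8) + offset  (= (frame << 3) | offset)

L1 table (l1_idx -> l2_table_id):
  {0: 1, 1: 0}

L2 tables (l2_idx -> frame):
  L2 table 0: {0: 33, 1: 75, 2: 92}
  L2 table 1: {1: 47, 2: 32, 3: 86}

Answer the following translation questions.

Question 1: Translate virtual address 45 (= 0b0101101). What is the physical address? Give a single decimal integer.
Answer: 605

Derivation:
vaddr = 45 = 0b0101101
Split: l1_idx=1, l2_idx=1, offset=5
L1[1] = 0
L2[0][1] = 75
paddr = 75 * 8 + 5 = 605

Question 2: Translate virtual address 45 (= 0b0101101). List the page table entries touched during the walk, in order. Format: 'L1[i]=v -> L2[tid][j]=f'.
Answer: L1[1]=0 -> L2[0][1]=75

Derivation:
vaddr = 45 = 0b0101101
Split: l1_idx=1, l2_idx=1, offset=5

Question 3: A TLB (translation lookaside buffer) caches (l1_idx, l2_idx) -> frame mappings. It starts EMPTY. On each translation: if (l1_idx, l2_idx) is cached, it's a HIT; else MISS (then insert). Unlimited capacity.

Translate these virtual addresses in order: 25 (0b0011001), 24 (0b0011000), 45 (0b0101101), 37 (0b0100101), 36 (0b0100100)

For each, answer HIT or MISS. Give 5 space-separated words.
Answer: MISS HIT MISS MISS HIT

Derivation:
vaddr=25: (0,3) not in TLB -> MISS, insert
vaddr=24: (0,3) in TLB -> HIT
vaddr=45: (1,1) not in TLB -> MISS, insert
vaddr=37: (1,0) not in TLB -> MISS, insert
vaddr=36: (1,0) in TLB -> HIT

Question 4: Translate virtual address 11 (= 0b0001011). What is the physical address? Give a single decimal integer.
Answer: 379

Derivation:
vaddr = 11 = 0b0001011
Split: l1_idx=0, l2_idx=1, offset=3
L1[0] = 1
L2[1][1] = 47
paddr = 47 * 8 + 3 = 379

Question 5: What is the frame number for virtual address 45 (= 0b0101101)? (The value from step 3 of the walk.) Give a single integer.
Answer: 75

Derivation:
vaddr = 45: l1_idx=1, l2_idx=1
L1[1] = 0; L2[0][1] = 75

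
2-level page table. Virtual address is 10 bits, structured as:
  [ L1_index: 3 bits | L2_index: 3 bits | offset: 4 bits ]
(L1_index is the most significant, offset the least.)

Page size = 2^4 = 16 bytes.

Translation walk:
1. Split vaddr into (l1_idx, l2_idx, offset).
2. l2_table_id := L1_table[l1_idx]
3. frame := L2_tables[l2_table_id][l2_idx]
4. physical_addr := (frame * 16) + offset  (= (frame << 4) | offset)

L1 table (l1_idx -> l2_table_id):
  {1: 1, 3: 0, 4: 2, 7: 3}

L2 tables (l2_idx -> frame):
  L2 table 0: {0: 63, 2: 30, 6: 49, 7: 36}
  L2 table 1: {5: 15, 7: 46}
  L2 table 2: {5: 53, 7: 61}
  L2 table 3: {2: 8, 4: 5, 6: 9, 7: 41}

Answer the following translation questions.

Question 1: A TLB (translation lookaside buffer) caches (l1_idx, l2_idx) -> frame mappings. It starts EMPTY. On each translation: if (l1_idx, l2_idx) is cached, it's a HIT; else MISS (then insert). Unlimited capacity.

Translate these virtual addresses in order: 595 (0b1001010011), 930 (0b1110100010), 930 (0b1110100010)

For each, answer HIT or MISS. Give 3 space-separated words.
Answer: MISS MISS HIT

Derivation:
vaddr=595: (4,5) not in TLB -> MISS, insert
vaddr=930: (7,2) not in TLB -> MISS, insert
vaddr=930: (7,2) in TLB -> HIT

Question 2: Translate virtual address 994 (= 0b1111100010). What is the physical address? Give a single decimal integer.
vaddr = 994 = 0b1111100010
Split: l1_idx=7, l2_idx=6, offset=2
L1[7] = 3
L2[3][6] = 9
paddr = 9 * 16 + 2 = 146

Answer: 146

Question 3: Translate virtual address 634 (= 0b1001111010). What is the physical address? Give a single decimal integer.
vaddr = 634 = 0b1001111010
Split: l1_idx=4, l2_idx=7, offset=10
L1[4] = 2
L2[2][7] = 61
paddr = 61 * 16 + 10 = 986

Answer: 986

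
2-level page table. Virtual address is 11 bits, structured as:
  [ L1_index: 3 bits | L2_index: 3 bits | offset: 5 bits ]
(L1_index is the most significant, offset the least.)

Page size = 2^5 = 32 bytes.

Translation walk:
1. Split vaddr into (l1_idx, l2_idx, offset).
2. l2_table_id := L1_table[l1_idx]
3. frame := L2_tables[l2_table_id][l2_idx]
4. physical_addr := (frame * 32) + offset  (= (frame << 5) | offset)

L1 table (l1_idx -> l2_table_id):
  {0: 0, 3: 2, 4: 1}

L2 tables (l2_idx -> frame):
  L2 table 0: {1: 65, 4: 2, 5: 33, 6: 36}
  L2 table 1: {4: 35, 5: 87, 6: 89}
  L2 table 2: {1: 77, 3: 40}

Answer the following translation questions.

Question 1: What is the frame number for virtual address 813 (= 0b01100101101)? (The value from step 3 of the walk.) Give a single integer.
vaddr = 813: l1_idx=3, l2_idx=1
L1[3] = 2; L2[2][1] = 77

Answer: 77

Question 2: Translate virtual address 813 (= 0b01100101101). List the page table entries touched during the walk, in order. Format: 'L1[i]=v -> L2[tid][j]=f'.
vaddr = 813 = 0b01100101101
Split: l1_idx=3, l2_idx=1, offset=13

Answer: L1[3]=2 -> L2[2][1]=77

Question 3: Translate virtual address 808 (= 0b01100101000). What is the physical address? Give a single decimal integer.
vaddr = 808 = 0b01100101000
Split: l1_idx=3, l2_idx=1, offset=8
L1[3] = 2
L2[2][1] = 77
paddr = 77 * 32 + 8 = 2472

Answer: 2472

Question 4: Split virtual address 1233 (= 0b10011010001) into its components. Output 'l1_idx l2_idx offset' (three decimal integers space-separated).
vaddr = 1233 = 0b10011010001
  top 3 bits -> l1_idx = 4
  next 3 bits -> l2_idx = 6
  bottom 5 bits -> offset = 17

Answer: 4 6 17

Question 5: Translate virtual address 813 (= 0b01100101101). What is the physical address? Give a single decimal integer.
vaddr = 813 = 0b01100101101
Split: l1_idx=3, l2_idx=1, offset=13
L1[3] = 2
L2[2][1] = 77
paddr = 77 * 32 + 13 = 2477

Answer: 2477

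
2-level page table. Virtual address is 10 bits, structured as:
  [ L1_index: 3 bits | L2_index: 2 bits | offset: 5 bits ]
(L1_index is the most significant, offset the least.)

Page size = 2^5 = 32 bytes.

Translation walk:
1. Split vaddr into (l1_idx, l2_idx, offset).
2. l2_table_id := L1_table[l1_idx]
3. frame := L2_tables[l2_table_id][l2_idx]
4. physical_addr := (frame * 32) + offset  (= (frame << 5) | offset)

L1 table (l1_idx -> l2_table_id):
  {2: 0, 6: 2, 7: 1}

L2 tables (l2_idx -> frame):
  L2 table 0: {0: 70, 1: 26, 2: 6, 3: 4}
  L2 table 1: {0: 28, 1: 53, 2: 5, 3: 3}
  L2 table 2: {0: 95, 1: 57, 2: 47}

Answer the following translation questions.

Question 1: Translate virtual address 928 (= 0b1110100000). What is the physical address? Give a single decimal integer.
vaddr = 928 = 0b1110100000
Split: l1_idx=7, l2_idx=1, offset=0
L1[7] = 1
L2[1][1] = 53
paddr = 53 * 32 + 0 = 1696

Answer: 1696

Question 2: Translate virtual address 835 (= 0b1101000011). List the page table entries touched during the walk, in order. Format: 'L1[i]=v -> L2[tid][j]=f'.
Answer: L1[6]=2 -> L2[2][2]=47

Derivation:
vaddr = 835 = 0b1101000011
Split: l1_idx=6, l2_idx=2, offset=3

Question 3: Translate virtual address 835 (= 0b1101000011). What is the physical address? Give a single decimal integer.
vaddr = 835 = 0b1101000011
Split: l1_idx=6, l2_idx=2, offset=3
L1[6] = 2
L2[2][2] = 47
paddr = 47 * 32 + 3 = 1507

Answer: 1507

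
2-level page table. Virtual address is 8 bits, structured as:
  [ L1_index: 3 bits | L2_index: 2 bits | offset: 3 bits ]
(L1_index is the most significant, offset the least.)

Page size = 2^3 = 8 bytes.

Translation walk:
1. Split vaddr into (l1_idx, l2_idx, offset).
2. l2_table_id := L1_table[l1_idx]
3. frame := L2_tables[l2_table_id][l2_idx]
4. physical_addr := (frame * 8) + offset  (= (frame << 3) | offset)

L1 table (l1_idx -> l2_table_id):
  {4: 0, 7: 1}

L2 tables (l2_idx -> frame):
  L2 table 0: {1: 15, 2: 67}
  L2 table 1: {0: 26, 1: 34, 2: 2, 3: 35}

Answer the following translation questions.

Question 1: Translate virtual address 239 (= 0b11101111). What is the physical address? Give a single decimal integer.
vaddr = 239 = 0b11101111
Split: l1_idx=7, l2_idx=1, offset=7
L1[7] = 1
L2[1][1] = 34
paddr = 34 * 8 + 7 = 279

Answer: 279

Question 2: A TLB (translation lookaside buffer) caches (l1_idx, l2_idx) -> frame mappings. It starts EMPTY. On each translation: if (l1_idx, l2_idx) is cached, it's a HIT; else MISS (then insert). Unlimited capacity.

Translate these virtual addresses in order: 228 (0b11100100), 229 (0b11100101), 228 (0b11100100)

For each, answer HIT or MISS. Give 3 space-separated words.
vaddr=228: (7,0) not in TLB -> MISS, insert
vaddr=229: (7,0) in TLB -> HIT
vaddr=228: (7,0) in TLB -> HIT

Answer: MISS HIT HIT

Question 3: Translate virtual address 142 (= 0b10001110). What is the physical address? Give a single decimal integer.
vaddr = 142 = 0b10001110
Split: l1_idx=4, l2_idx=1, offset=6
L1[4] = 0
L2[0][1] = 15
paddr = 15 * 8 + 6 = 126

Answer: 126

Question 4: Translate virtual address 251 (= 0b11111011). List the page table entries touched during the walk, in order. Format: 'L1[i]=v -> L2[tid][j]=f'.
vaddr = 251 = 0b11111011
Split: l1_idx=7, l2_idx=3, offset=3

Answer: L1[7]=1 -> L2[1][3]=35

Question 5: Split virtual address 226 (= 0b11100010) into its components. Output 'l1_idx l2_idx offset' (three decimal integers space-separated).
vaddr = 226 = 0b11100010
  top 3 bits -> l1_idx = 7
  next 2 bits -> l2_idx = 0
  bottom 3 bits -> offset = 2

Answer: 7 0 2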